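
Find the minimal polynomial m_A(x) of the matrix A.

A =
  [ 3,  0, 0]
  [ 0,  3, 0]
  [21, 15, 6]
x^2 - 9*x + 18

The characteristic polynomial is χ_A(x) = (x - 6)*(x - 3)^2, so the eigenvalues are known. The minimal polynomial is
  m_A(x) = Π_λ (x − λ)^{k_λ}
where k_λ is the size of the *largest* Jordan block for λ (equivalently, the smallest k with (A − λI)^k v = 0 for every generalised eigenvector v of λ).

  λ = 3: largest Jordan block has size 1, contributing (x − 3)
  λ = 6: largest Jordan block has size 1, contributing (x − 6)

So m_A(x) = (x - 6)*(x - 3) = x^2 - 9*x + 18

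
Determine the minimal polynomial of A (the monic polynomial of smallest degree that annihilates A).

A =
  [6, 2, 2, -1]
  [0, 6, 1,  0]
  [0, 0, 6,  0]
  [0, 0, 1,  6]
x^3 - 18*x^2 + 108*x - 216

The characteristic polynomial is χ_A(x) = (x - 6)^4, so the eigenvalues are known. The minimal polynomial is
  m_A(x) = Π_λ (x − λ)^{k_λ}
where k_λ is the size of the *largest* Jordan block for λ (equivalently, the smallest k with (A − λI)^k v = 0 for every generalised eigenvector v of λ).

  λ = 6: largest Jordan block has size 3, contributing (x − 6)^3

So m_A(x) = (x - 6)^3 = x^3 - 18*x^2 + 108*x - 216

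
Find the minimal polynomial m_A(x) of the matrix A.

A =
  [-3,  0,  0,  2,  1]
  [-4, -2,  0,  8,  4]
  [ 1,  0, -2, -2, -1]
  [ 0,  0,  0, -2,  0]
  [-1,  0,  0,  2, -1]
x^2 + 4*x + 4

The characteristic polynomial is χ_A(x) = (x + 2)^5, so the eigenvalues are known. The minimal polynomial is
  m_A(x) = Π_λ (x − λ)^{k_λ}
where k_λ is the size of the *largest* Jordan block for λ (equivalently, the smallest k with (A − λI)^k v = 0 for every generalised eigenvector v of λ).

  λ = -2: largest Jordan block has size 2, contributing (x + 2)^2

So m_A(x) = (x + 2)^2 = x^2 + 4*x + 4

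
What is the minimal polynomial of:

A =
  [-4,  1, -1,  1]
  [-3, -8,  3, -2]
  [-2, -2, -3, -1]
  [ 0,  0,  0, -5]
x^2 + 10*x + 25

The characteristic polynomial is χ_A(x) = (x + 5)^4, so the eigenvalues are known. The minimal polynomial is
  m_A(x) = Π_λ (x − λ)^{k_λ}
where k_λ is the size of the *largest* Jordan block for λ (equivalently, the smallest k with (A − λI)^k v = 0 for every generalised eigenvector v of λ).

  λ = -5: largest Jordan block has size 2, contributing (x + 5)^2

So m_A(x) = (x + 5)^2 = x^2 + 10*x + 25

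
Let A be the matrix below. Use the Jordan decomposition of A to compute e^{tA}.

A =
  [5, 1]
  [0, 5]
e^{tA} =
  [exp(5*t), t*exp(5*t)]
  [0, exp(5*t)]

Strategy: write A = P · J · P⁻¹ where J is a Jordan canonical form, so e^{tA} = P · e^{tJ} · P⁻¹, and e^{tJ} can be computed block-by-block.

A has Jordan form
J =
  [5, 1]
  [0, 5]
(up to reordering of blocks).

Per-block formulas:
  For a 2×2 Jordan block J_2(5): exp(t · J_2(5)) = e^(5t)·(I + t·N), where N is the 2×2 nilpotent shift.

After assembling e^{tJ} and conjugating by P, we get:

e^{tA} =
  [exp(5*t), t*exp(5*t)]
  [0, exp(5*t)]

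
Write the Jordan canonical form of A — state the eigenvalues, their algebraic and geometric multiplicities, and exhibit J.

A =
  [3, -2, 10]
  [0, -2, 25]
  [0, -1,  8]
J_2(3) ⊕ J_1(3)

The characteristic polynomial is
  det(x·I − A) = x^3 - 9*x^2 + 27*x - 27 = (x - 3)^3

Eigenvalues and multiplicities (the geometric multiplicity of λ is n − rank(A − λI), which equals the number of Jordan blocks for λ):
  λ = 3: algebraic multiplicity = 3, geometric multiplicity = 2

Determining the block sizes for each eigenvalue:
  λ = 3: 2 blocks summing to 3 forces exactly one block of size 2 and the rest size 1 → block sizes [2, 1]

Assembling the blocks gives a Jordan form
J =
  [3, 1, 0]
  [0, 3, 0]
  [0, 0, 3]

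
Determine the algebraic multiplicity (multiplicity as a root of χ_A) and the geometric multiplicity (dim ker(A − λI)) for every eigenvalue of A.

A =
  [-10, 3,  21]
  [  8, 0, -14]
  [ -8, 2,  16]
λ = 2: alg = 3, geom = 2

Step 1 — factor the characteristic polynomial to read off the algebraic multiplicities:
  χ_A(x) = (x - 2)^3

Step 2 — compute geometric multiplicities via the rank-nullity identity g(λ) = n − rank(A − λI):
  rank(A − (2)·I) = 1, so dim ker(A − (2)·I) = n − 1 = 2

Summary:
  λ = 2: algebraic multiplicity = 3, geometric multiplicity = 2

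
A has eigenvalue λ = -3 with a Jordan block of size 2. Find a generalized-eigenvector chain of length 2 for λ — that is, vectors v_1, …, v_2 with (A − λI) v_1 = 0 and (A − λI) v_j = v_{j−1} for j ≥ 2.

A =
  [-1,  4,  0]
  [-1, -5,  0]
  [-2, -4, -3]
A Jordan chain for λ = -3 of length 2:
v_1 = (2, -1, -2)ᵀ
v_2 = (1, 0, 0)ᵀ

Let N = A − (-3)·I. We want v_2 with N^2 v_2 = 0 but N^1 v_2 ≠ 0; then v_{j-1} := N · v_j for j = 2, …, 2.

Pick v_2 = (1, 0, 0)ᵀ.
Then v_1 = N · v_2 = (2, -1, -2)ᵀ.

Sanity check: (A − (-3)·I) v_1 = (0, 0, 0)ᵀ = 0. ✓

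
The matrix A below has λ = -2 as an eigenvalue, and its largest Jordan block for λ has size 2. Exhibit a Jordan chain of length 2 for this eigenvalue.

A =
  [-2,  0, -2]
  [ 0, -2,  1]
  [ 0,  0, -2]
A Jordan chain for λ = -2 of length 2:
v_1 = (-2, 1, 0)ᵀ
v_2 = (0, 0, 1)ᵀ

Let N = A − (-2)·I. We want v_2 with N^2 v_2 = 0 but N^1 v_2 ≠ 0; then v_{j-1} := N · v_j for j = 2, …, 2.

Pick v_2 = (0, 0, 1)ᵀ.
Then v_1 = N · v_2 = (-2, 1, 0)ᵀ.

Sanity check: (A − (-2)·I) v_1 = (0, 0, 0)ᵀ = 0. ✓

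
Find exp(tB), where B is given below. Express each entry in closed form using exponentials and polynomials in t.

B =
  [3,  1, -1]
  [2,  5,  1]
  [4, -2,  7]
e^{tB} =
  [t^2*exp(5*t) - 2*t*exp(5*t) + exp(5*t), t*exp(5*t), t^2*exp(5*t)/2 - t*exp(5*t)]
  [2*t*exp(5*t), exp(5*t), t*exp(5*t)]
  [-2*t^2*exp(5*t) + 4*t*exp(5*t), -2*t*exp(5*t), -t^2*exp(5*t) + 2*t*exp(5*t) + exp(5*t)]

Strategy: write B = P · J · P⁻¹ where J is a Jordan canonical form, so e^{tB} = P · e^{tJ} · P⁻¹, and e^{tJ} can be computed block-by-block.

B has Jordan form
J =
  [5, 1, 0]
  [0, 5, 1]
  [0, 0, 5]
(up to reordering of blocks).

Per-block formulas:
  For a 3×3 Jordan block J_3(5): exp(t · J_3(5)) = e^(5t)·(I + t·N + (t^2/2)·N^2), where N is the 3×3 nilpotent shift.

After assembling e^{tJ} and conjugating by P, we get:

e^{tB} =
  [t^2*exp(5*t) - 2*t*exp(5*t) + exp(5*t), t*exp(5*t), t^2*exp(5*t)/2 - t*exp(5*t)]
  [2*t*exp(5*t), exp(5*t), t*exp(5*t)]
  [-2*t^2*exp(5*t) + 4*t*exp(5*t), -2*t*exp(5*t), -t^2*exp(5*t) + 2*t*exp(5*t) + exp(5*t)]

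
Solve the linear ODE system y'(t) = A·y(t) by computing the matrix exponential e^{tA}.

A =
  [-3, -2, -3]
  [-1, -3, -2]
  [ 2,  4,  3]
e^{tA} =
  [-2*t*exp(-t) + exp(-t), -2*t^2*exp(-t) - 2*t*exp(-t), -t^2*exp(-t) - 3*t*exp(-t)]
  [-t*exp(-t), -t^2*exp(-t) - 2*t*exp(-t) + exp(-t), -t^2*exp(-t)/2 - 2*t*exp(-t)]
  [2*t*exp(-t), 2*t^2*exp(-t) + 4*t*exp(-t), t^2*exp(-t) + 4*t*exp(-t) + exp(-t)]

Strategy: write A = P · J · P⁻¹ where J is a Jordan canonical form, so e^{tA} = P · e^{tJ} · P⁻¹, and e^{tJ} can be computed block-by-block.

A has Jordan form
J =
  [-1,  1,  0]
  [ 0, -1,  1]
  [ 0,  0, -1]
(up to reordering of blocks).

Per-block formulas:
  For a 3×3 Jordan block J_3(-1): exp(t · J_3(-1)) = e^(-1t)·(I + t·N + (t^2/2)·N^2), where N is the 3×3 nilpotent shift.

After assembling e^{tJ} and conjugating by P, we get:

e^{tA} =
  [-2*t*exp(-t) + exp(-t), -2*t^2*exp(-t) - 2*t*exp(-t), -t^2*exp(-t) - 3*t*exp(-t)]
  [-t*exp(-t), -t^2*exp(-t) - 2*t*exp(-t) + exp(-t), -t^2*exp(-t)/2 - 2*t*exp(-t)]
  [2*t*exp(-t), 2*t^2*exp(-t) + 4*t*exp(-t), t^2*exp(-t) + 4*t*exp(-t) + exp(-t)]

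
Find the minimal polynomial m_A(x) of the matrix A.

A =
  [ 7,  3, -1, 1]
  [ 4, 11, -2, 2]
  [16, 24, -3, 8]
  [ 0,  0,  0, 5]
x^2 - 10*x + 25

The characteristic polynomial is χ_A(x) = (x - 5)^4, so the eigenvalues are known. The minimal polynomial is
  m_A(x) = Π_λ (x − λ)^{k_λ}
where k_λ is the size of the *largest* Jordan block for λ (equivalently, the smallest k with (A − λI)^k v = 0 for every generalised eigenvector v of λ).

  λ = 5: largest Jordan block has size 2, contributing (x − 5)^2

So m_A(x) = (x - 5)^2 = x^2 - 10*x + 25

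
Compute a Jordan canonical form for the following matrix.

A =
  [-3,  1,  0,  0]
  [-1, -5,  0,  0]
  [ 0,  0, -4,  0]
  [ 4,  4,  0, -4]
J_2(-4) ⊕ J_1(-4) ⊕ J_1(-4)

The characteristic polynomial is
  det(x·I − A) = x^4 + 16*x^3 + 96*x^2 + 256*x + 256 = (x + 4)^4

Eigenvalues and multiplicities (the geometric multiplicity of λ is n − rank(A − λI), which equals the number of Jordan blocks for λ):
  λ = -4: algebraic multiplicity = 4, geometric multiplicity = 3

Determining the block sizes for each eigenvalue:
  λ = -4: 3 blocks summing to 4 forces exactly one block of size 2 and the rest size 1 → block sizes [2, 1, 1]

Assembling the blocks gives a Jordan form
J =
  [-4,  1,  0,  0]
  [ 0, -4,  0,  0]
  [ 0,  0, -4,  0]
  [ 0,  0,  0, -4]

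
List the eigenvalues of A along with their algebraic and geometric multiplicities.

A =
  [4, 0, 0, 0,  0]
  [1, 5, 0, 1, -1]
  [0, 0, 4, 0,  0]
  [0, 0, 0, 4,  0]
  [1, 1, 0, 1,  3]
λ = 4: alg = 5, geom = 4

Step 1 — factor the characteristic polynomial to read off the algebraic multiplicities:
  χ_A(x) = (x - 4)^5

Step 2 — compute geometric multiplicities via the rank-nullity identity g(λ) = n − rank(A − λI):
  rank(A − (4)·I) = 1, so dim ker(A − (4)·I) = n − 1 = 4

Summary:
  λ = 4: algebraic multiplicity = 5, geometric multiplicity = 4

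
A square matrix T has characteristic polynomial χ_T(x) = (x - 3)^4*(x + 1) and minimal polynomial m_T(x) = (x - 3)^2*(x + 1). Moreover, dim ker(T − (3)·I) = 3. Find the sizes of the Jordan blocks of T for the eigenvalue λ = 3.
Block sizes for λ = 3: [2, 1, 1]

Step 1 — from the characteristic polynomial, algebraic multiplicity of λ = 3 is 4. From dim ker(T − (3)·I) = 3, there are exactly 3 Jordan blocks for λ = 3.
Step 2 — from the minimal polynomial, the factor (x − 3)^2 tells us the largest block for λ = 3 has size 2.
Step 3 — with total size 4, 3 blocks, and largest block 2, the block sizes (in nonincreasing order) are [2, 1, 1].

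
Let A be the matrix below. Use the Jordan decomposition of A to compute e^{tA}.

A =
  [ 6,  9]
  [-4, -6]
e^{tA} =
  [6*t + 1, 9*t]
  [-4*t, 1 - 6*t]

Strategy: write A = P · J · P⁻¹ where J is a Jordan canonical form, so e^{tA} = P · e^{tJ} · P⁻¹, and e^{tJ} can be computed block-by-block.

A has Jordan form
J =
  [0, 1]
  [0, 0]
(up to reordering of blocks).

Per-block formulas:
  For a 2×2 Jordan block J_2(0): exp(t · J_2(0)) = e^(0t)·(I + t·N), where N is the 2×2 nilpotent shift.

After assembling e^{tJ} and conjugating by P, we get:

e^{tA} =
  [6*t + 1, 9*t]
  [-4*t, 1 - 6*t]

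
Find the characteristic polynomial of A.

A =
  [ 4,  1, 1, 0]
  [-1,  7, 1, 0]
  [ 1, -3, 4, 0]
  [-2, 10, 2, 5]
x^4 - 20*x^3 + 150*x^2 - 500*x + 625

Expanding det(x·I − A) (e.g. by cofactor expansion or by noting that A is similar to its Jordan form J, which has the same characteristic polynomial as A) gives
  χ_A(x) = x^4 - 20*x^3 + 150*x^2 - 500*x + 625
which factors as (x - 5)^4. The eigenvalues (with algebraic multiplicities) are λ = 5 with multiplicity 4.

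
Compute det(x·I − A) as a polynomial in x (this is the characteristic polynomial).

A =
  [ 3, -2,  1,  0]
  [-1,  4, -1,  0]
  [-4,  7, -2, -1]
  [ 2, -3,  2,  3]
x^4 - 8*x^3 + 24*x^2 - 32*x + 16

Expanding det(x·I − A) (e.g. by cofactor expansion or by noting that A is similar to its Jordan form J, which has the same characteristic polynomial as A) gives
  χ_A(x) = x^4 - 8*x^3 + 24*x^2 - 32*x + 16
which factors as (x - 2)^4. The eigenvalues (with algebraic multiplicities) are λ = 2 with multiplicity 4.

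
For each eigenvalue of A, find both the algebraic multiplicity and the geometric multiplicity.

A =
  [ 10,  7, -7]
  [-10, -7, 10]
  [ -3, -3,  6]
λ = 3: alg = 3, geom = 2

Step 1 — factor the characteristic polynomial to read off the algebraic multiplicities:
  χ_A(x) = (x - 3)^3

Step 2 — compute geometric multiplicities via the rank-nullity identity g(λ) = n − rank(A − λI):
  rank(A − (3)·I) = 1, so dim ker(A − (3)·I) = n − 1 = 2

Summary:
  λ = 3: algebraic multiplicity = 3, geometric multiplicity = 2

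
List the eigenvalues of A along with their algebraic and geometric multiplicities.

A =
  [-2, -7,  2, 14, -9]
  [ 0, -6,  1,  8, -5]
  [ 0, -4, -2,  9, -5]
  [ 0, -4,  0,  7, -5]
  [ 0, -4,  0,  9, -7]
λ = -2: alg = 5, geom = 2

Step 1 — factor the characteristic polynomial to read off the algebraic multiplicities:
  χ_A(x) = (x + 2)^5

Step 2 — compute geometric multiplicities via the rank-nullity identity g(λ) = n − rank(A − λI):
  rank(A − (-2)·I) = 3, so dim ker(A − (-2)·I) = n − 3 = 2

Summary:
  λ = -2: algebraic multiplicity = 5, geometric multiplicity = 2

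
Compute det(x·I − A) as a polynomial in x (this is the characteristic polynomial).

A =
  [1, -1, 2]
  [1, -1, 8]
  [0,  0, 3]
x^3 - 3*x^2

Expanding det(x·I − A) (e.g. by cofactor expansion or by noting that A is similar to its Jordan form J, which has the same characteristic polynomial as A) gives
  χ_A(x) = x^3 - 3*x^2
which factors as x^2*(x - 3). The eigenvalues (with algebraic multiplicities) are λ = 0 with multiplicity 2, λ = 3 with multiplicity 1.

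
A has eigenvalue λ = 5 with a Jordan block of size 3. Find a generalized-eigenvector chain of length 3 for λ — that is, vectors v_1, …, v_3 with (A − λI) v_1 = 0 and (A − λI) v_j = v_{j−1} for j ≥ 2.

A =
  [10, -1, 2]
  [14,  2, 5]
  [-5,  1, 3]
A Jordan chain for λ = 5 of length 3:
v_1 = (1, 3, -1)ᵀ
v_2 = (5, 14, -5)ᵀ
v_3 = (1, 0, 0)ᵀ

Let N = A − (5)·I. We want v_3 with N^3 v_3 = 0 but N^2 v_3 ≠ 0; then v_{j-1} := N · v_j for j = 3, …, 2.

Pick v_3 = (1, 0, 0)ᵀ.
Then v_2 = N · v_3 = (5, 14, -5)ᵀ.
Then v_1 = N · v_2 = (1, 3, -1)ᵀ.

Sanity check: (A − (5)·I) v_1 = (0, 0, 0)ᵀ = 0. ✓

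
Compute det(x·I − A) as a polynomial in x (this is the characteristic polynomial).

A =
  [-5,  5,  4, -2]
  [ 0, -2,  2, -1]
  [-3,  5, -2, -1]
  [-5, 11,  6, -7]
x^4 + 16*x^3 + 96*x^2 + 256*x + 256

Expanding det(x·I − A) (e.g. by cofactor expansion or by noting that A is similar to its Jordan form J, which has the same characteristic polynomial as A) gives
  χ_A(x) = x^4 + 16*x^3 + 96*x^2 + 256*x + 256
which factors as (x + 4)^4. The eigenvalues (with algebraic multiplicities) are λ = -4 with multiplicity 4.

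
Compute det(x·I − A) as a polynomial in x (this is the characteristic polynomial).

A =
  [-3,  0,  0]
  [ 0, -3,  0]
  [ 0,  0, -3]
x^3 + 9*x^2 + 27*x + 27

Expanding det(x·I − A) (e.g. by cofactor expansion or by noting that A is similar to its Jordan form J, which has the same characteristic polynomial as A) gives
  χ_A(x) = x^3 + 9*x^2 + 27*x + 27
which factors as (x + 3)^3. The eigenvalues (with algebraic multiplicities) are λ = -3 with multiplicity 3.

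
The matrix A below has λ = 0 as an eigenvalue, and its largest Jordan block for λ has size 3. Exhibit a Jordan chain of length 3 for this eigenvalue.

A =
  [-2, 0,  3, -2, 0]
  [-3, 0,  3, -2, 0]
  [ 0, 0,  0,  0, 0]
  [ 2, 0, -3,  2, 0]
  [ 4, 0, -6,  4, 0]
A Jordan chain for λ = 0 of length 3:
v_1 = (0, 2, 0, 0, 0)ᵀ
v_2 = (-2, -3, 0, 2, 4)ᵀ
v_3 = (1, 0, 0, 0, 0)ᵀ

Let N = A − (0)·I. We want v_3 with N^3 v_3 = 0 but N^2 v_3 ≠ 0; then v_{j-1} := N · v_j for j = 3, …, 2.

Pick v_3 = (1, 0, 0, 0, 0)ᵀ.
Then v_2 = N · v_3 = (-2, -3, 0, 2, 4)ᵀ.
Then v_1 = N · v_2 = (0, 2, 0, 0, 0)ᵀ.

Sanity check: (A − (0)·I) v_1 = (0, 0, 0, 0, 0)ᵀ = 0. ✓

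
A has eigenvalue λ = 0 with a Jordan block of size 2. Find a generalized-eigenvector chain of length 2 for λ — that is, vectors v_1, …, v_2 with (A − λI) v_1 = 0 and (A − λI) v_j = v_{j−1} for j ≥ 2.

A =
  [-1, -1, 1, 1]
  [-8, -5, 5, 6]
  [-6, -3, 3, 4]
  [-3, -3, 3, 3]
A Jordan chain for λ = 0 of length 2:
v_1 = (-1, -8, -6, -3)ᵀ
v_2 = (1, 0, 0, 0)ᵀ

Let N = A − (0)·I. We want v_2 with N^2 v_2 = 0 but N^1 v_2 ≠ 0; then v_{j-1} := N · v_j for j = 2, …, 2.

Pick v_2 = (1, 0, 0, 0)ᵀ.
Then v_1 = N · v_2 = (-1, -8, -6, -3)ᵀ.

Sanity check: (A − (0)·I) v_1 = (0, 0, 0, 0)ᵀ = 0. ✓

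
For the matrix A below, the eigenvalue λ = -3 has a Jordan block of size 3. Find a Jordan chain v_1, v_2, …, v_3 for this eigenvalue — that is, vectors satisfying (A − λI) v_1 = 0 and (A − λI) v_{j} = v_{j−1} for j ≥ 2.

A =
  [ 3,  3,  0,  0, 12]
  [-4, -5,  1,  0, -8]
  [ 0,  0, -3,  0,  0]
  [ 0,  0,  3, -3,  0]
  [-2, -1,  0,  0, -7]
A Jordan chain for λ = -3 of length 3:
v_1 = (3, -2, 0, 0, -1)ᵀ
v_2 = (0, 1, 0, 3, 0)ᵀ
v_3 = (0, 0, 1, 0, 0)ᵀ

Let N = A − (-3)·I. We want v_3 with N^3 v_3 = 0 but N^2 v_3 ≠ 0; then v_{j-1} := N · v_j for j = 3, …, 2.

Pick v_3 = (0, 0, 1, 0, 0)ᵀ.
Then v_2 = N · v_3 = (0, 1, 0, 3, 0)ᵀ.
Then v_1 = N · v_2 = (3, -2, 0, 0, -1)ᵀ.

Sanity check: (A − (-3)·I) v_1 = (0, 0, 0, 0, 0)ᵀ = 0. ✓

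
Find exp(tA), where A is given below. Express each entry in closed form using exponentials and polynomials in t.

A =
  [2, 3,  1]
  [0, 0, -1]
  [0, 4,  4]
e^{tA} =
  [exp(2*t), -t^2*exp(2*t) + 3*t*exp(2*t), -t^2*exp(2*t)/2 + t*exp(2*t)]
  [0, -2*t*exp(2*t) + exp(2*t), -t*exp(2*t)]
  [0, 4*t*exp(2*t), 2*t*exp(2*t) + exp(2*t)]

Strategy: write A = P · J · P⁻¹ where J is a Jordan canonical form, so e^{tA} = P · e^{tJ} · P⁻¹, and e^{tJ} can be computed block-by-block.

A has Jordan form
J =
  [2, 1, 0]
  [0, 2, 1]
  [0, 0, 2]
(up to reordering of blocks).

Per-block formulas:
  For a 3×3 Jordan block J_3(2): exp(t · J_3(2)) = e^(2t)·(I + t·N + (t^2/2)·N^2), where N is the 3×3 nilpotent shift.

After assembling e^{tJ} and conjugating by P, we get:

e^{tA} =
  [exp(2*t), -t^2*exp(2*t) + 3*t*exp(2*t), -t^2*exp(2*t)/2 + t*exp(2*t)]
  [0, -2*t*exp(2*t) + exp(2*t), -t*exp(2*t)]
  [0, 4*t*exp(2*t), 2*t*exp(2*t) + exp(2*t)]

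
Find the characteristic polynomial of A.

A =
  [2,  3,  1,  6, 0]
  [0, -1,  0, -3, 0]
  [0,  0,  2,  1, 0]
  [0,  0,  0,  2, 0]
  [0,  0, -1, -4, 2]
x^5 - 7*x^4 + 16*x^3 - 8*x^2 - 16*x + 16

Expanding det(x·I − A) (e.g. by cofactor expansion or by noting that A is similar to its Jordan form J, which has the same characteristic polynomial as A) gives
  χ_A(x) = x^5 - 7*x^4 + 16*x^3 - 8*x^2 - 16*x + 16
which factors as (x - 2)^4*(x + 1). The eigenvalues (with algebraic multiplicities) are λ = -1 with multiplicity 1, λ = 2 with multiplicity 4.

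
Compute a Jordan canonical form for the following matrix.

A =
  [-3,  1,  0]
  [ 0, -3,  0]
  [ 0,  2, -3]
J_2(-3) ⊕ J_1(-3)

The characteristic polynomial is
  det(x·I − A) = x^3 + 9*x^2 + 27*x + 27 = (x + 3)^3

Eigenvalues and multiplicities (the geometric multiplicity of λ is n − rank(A − λI), which equals the number of Jordan blocks for λ):
  λ = -3: algebraic multiplicity = 3, geometric multiplicity = 2

Determining the block sizes for each eigenvalue:
  λ = -3: 2 blocks summing to 3 forces exactly one block of size 2 and the rest size 1 → block sizes [2, 1]

Assembling the blocks gives a Jordan form
J =
  [-3,  1,  0]
  [ 0, -3,  0]
  [ 0,  0, -3]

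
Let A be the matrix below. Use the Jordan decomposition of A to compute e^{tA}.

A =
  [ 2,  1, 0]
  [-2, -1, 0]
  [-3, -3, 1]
e^{tA} =
  [2*exp(t) - 1, exp(t) - 1, 0]
  [2 - 2*exp(t), 2 - exp(t), 0]
  [3 - 3*exp(t), 3 - 3*exp(t), exp(t)]

Strategy: write A = P · J · P⁻¹ where J is a Jordan canonical form, so e^{tA} = P · e^{tJ} · P⁻¹, and e^{tJ} can be computed block-by-block.

A has Jordan form
J =
  [0, 0, 0]
  [0, 1, 0]
  [0, 0, 1]
(up to reordering of blocks).

Per-block formulas:
  For a 1×1 block at λ = 1: exp(t · [1]) = [e^(1t)].
  For a 1×1 block at λ = 0: exp(t · [0]) = [e^(0t)].

After assembling e^{tJ} and conjugating by P, we get:

e^{tA} =
  [2*exp(t) - 1, exp(t) - 1, 0]
  [2 - 2*exp(t), 2 - exp(t), 0]
  [3 - 3*exp(t), 3 - 3*exp(t), exp(t)]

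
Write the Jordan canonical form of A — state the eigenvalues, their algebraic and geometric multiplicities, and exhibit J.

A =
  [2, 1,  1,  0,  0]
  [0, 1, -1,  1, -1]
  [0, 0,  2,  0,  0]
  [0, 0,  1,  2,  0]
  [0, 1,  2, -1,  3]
J_3(2) ⊕ J_2(2)

The characteristic polynomial is
  det(x·I − A) = x^5 - 10*x^4 + 40*x^3 - 80*x^2 + 80*x - 32 = (x - 2)^5

Eigenvalues and multiplicities (the geometric multiplicity of λ is n − rank(A − λI), which equals the number of Jordan blocks for λ):
  λ = 2: algebraic multiplicity = 5, geometric multiplicity = 2

Determining the block sizes for each eigenvalue:
  λ = 2: with am = 5 and gm = 2, the partition is not yet determined (e.g. several partitions of 5 into 2 parts exist). Let N = A − (2)·I. Computing rank(N^1) = 3, rank(N^2) = 1, rank(N^3) = 0; the number of blocks of size ≥ j is rank(N^{j−1}) − rank(N^j), giving [2, 2, 1]. So we have 1 block(s) of size 3, 1 block(s) of size 2 → block sizes [3, 2]

Assembling the blocks gives a Jordan form
J =
  [2, 1, 0, 0, 0]
  [0, 2, 1, 0, 0]
  [0, 0, 2, 0, 0]
  [0, 0, 0, 2, 1]
  [0, 0, 0, 0, 2]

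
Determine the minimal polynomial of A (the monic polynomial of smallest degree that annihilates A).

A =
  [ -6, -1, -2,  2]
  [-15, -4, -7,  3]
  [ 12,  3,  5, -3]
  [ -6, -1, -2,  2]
x^4 + 3*x^3 + 3*x^2 + x

The characteristic polynomial is χ_A(x) = x*(x + 1)^3, so the eigenvalues are known. The minimal polynomial is
  m_A(x) = Π_λ (x − λ)^{k_λ}
where k_λ is the size of the *largest* Jordan block for λ (equivalently, the smallest k with (A − λI)^k v = 0 for every generalised eigenvector v of λ).

  λ = -1: largest Jordan block has size 3, contributing (x + 1)^3
  λ = 0: largest Jordan block has size 1, contributing (x − 0)

So m_A(x) = x*(x + 1)^3 = x^4 + 3*x^3 + 3*x^2 + x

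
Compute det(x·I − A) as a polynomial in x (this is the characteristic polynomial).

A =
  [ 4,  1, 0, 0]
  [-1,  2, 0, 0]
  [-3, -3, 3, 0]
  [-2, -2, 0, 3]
x^4 - 12*x^3 + 54*x^2 - 108*x + 81

Expanding det(x·I − A) (e.g. by cofactor expansion or by noting that A is similar to its Jordan form J, which has the same characteristic polynomial as A) gives
  χ_A(x) = x^4 - 12*x^3 + 54*x^2 - 108*x + 81
which factors as (x - 3)^4. The eigenvalues (with algebraic multiplicities) are λ = 3 with multiplicity 4.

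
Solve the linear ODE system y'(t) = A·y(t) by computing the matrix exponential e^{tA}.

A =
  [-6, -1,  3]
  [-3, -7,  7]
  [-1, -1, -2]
e^{tA} =
  [t^2*exp(-5*t)/2 - t*exp(-5*t) + exp(-5*t), -t*exp(-5*t), -t^2*exp(-5*t)/2 + 3*t*exp(-5*t)]
  [t^2*exp(-5*t) - 3*t*exp(-5*t), -2*t*exp(-5*t) + exp(-5*t), -t^2*exp(-5*t) + 7*t*exp(-5*t)]
  [t^2*exp(-5*t)/2 - t*exp(-5*t), -t*exp(-5*t), -t^2*exp(-5*t)/2 + 3*t*exp(-5*t) + exp(-5*t)]

Strategy: write A = P · J · P⁻¹ where J is a Jordan canonical form, so e^{tA} = P · e^{tJ} · P⁻¹, and e^{tJ} can be computed block-by-block.

A has Jordan form
J =
  [-5,  1,  0]
  [ 0, -5,  1]
  [ 0,  0, -5]
(up to reordering of blocks).

Per-block formulas:
  For a 3×3 Jordan block J_3(-5): exp(t · J_3(-5)) = e^(-5t)·(I + t·N + (t^2/2)·N^2), where N is the 3×3 nilpotent shift.

After assembling e^{tJ} and conjugating by P, we get:

e^{tA} =
  [t^2*exp(-5*t)/2 - t*exp(-5*t) + exp(-5*t), -t*exp(-5*t), -t^2*exp(-5*t)/2 + 3*t*exp(-5*t)]
  [t^2*exp(-5*t) - 3*t*exp(-5*t), -2*t*exp(-5*t) + exp(-5*t), -t^2*exp(-5*t) + 7*t*exp(-5*t)]
  [t^2*exp(-5*t)/2 - t*exp(-5*t), -t*exp(-5*t), -t^2*exp(-5*t)/2 + 3*t*exp(-5*t) + exp(-5*t)]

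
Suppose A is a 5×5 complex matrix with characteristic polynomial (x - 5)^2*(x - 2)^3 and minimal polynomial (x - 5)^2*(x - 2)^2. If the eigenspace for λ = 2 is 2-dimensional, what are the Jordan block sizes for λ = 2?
Block sizes for λ = 2: [2, 1]

Step 1 — from the characteristic polynomial, algebraic multiplicity of λ = 2 is 3. From dim ker(A − (2)·I) = 2, there are exactly 2 Jordan blocks for λ = 2.
Step 2 — from the minimal polynomial, the factor (x − 2)^2 tells us the largest block for λ = 2 has size 2.
Step 3 — with total size 3, 2 blocks, and largest block 2, the block sizes (in nonincreasing order) are [2, 1].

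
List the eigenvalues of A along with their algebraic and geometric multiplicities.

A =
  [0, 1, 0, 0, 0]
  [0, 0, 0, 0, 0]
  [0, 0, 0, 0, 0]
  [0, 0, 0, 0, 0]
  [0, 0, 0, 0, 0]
λ = 0: alg = 5, geom = 4

Step 1 — factor the characteristic polynomial to read off the algebraic multiplicities:
  χ_A(x) = x^5

Step 2 — compute geometric multiplicities via the rank-nullity identity g(λ) = n − rank(A − λI):
  rank(A − (0)·I) = 1, so dim ker(A − (0)·I) = n − 1 = 4

Summary:
  λ = 0: algebraic multiplicity = 5, geometric multiplicity = 4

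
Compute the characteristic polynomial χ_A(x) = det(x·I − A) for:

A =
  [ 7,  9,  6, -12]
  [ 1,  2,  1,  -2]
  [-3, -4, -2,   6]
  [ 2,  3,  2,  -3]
x^4 - 4*x^3 + 6*x^2 - 4*x + 1

Expanding det(x·I − A) (e.g. by cofactor expansion or by noting that A is similar to its Jordan form J, which has the same characteristic polynomial as A) gives
  χ_A(x) = x^4 - 4*x^3 + 6*x^2 - 4*x + 1
which factors as (x - 1)^4. The eigenvalues (with algebraic multiplicities) are λ = 1 with multiplicity 4.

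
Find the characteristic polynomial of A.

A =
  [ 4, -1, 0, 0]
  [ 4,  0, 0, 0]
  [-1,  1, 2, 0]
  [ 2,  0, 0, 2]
x^4 - 8*x^3 + 24*x^2 - 32*x + 16

Expanding det(x·I − A) (e.g. by cofactor expansion or by noting that A is similar to its Jordan form J, which has the same characteristic polynomial as A) gives
  χ_A(x) = x^4 - 8*x^3 + 24*x^2 - 32*x + 16
which factors as (x - 2)^4. The eigenvalues (with algebraic multiplicities) are λ = 2 with multiplicity 4.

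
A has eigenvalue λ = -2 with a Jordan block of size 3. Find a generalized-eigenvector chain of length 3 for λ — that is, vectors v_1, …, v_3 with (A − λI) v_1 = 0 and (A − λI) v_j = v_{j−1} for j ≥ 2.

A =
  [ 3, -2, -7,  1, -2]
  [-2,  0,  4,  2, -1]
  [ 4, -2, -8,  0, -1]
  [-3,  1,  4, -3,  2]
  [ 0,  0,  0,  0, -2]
A Jordan chain for λ = -2 of length 3:
v_1 = (-2, -4, 0, 2, 0)ᵀ
v_2 = (5, -2, 4, -3, 0)ᵀ
v_3 = (1, 0, 0, 0, 0)ᵀ

Let N = A − (-2)·I. We want v_3 with N^3 v_3 = 0 but N^2 v_3 ≠ 0; then v_{j-1} := N · v_j for j = 3, …, 2.

Pick v_3 = (1, 0, 0, 0, 0)ᵀ.
Then v_2 = N · v_3 = (5, -2, 4, -3, 0)ᵀ.
Then v_1 = N · v_2 = (-2, -4, 0, 2, 0)ᵀ.

Sanity check: (A − (-2)·I) v_1 = (0, 0, 0, 0, 0)ᵀ = 0. ✓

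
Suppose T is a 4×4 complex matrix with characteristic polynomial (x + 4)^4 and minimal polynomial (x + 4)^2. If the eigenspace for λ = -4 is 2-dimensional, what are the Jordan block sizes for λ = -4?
Block sizes for λ = -4: [2, 2]

Step 1 — from the characteristic polynomial, algebraic multiplicity of λ = -4 is 4. From dim ker(T − (-4)·I) = 2, there are exactly 2 Jordan blocks for λ = -4.
Step 2 — from the minimal polynomial, the factor (x + 4)^2 tells us the largest block for λ = -4 has size 2.
Step 3 — with total size 4, 2 blocks, and largest block 2, the block sizes (in nonincreasing order) are [2, 2].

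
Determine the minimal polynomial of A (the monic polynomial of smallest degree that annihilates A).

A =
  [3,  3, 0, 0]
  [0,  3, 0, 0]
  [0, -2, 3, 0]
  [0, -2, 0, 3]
x^2 - 6*x + 9

The characteristic polynomial is χ_A(x) = (x - 3)^4, so the eigenvalues are known. The minimal polynomial is
  m_A(x) = Π_λ (x − λ)^{k_λ}
where k_λ is the size of the *largest* Jordan block for λ (equivalently, the smallest k with (A − λI)^k v = 0 for every generalised eigenvector v of λ).

  λ = 3: largest Jordan block has size 2, contributing (x − 3)^2

So m_A(x) = (x - 3)^2 = x^2 - 6*x + 9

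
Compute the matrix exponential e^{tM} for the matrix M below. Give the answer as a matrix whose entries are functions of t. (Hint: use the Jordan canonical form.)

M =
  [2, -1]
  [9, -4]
e^{tM} =
  [3*t*exp(-t) + exp(-t), -t*exp(-t)]
  [9*t*exp(-t), -3*t*exp(-t) + exp(-t)]

Strategy: write M = P · J · P⁻¹ where J is a Jordan canonical form, so e^{tM} = P · e^{tJ} · P⁻¹, and e^{tJ} can be computed block-by-block.

M has Jordan form
J =
  [-1,  1]
  [ 0, -1]
(up to reordering of blocks).

Per-block formulas:
  For a 2×2 Jordan block J_2(-1): exp(t · J_2(-1)) = e^(-1t)·(I + t·N), where N is the 2×2 nilpotent shift.

After assembling e^{tJ} and conjugating by P, we get:

e^{tM} =
  [3*t*exp(-t) + exp(-t), -t*exp(-t)]
  [9*t*exp(-t), -3*t*exp(-t) + exp(-t)]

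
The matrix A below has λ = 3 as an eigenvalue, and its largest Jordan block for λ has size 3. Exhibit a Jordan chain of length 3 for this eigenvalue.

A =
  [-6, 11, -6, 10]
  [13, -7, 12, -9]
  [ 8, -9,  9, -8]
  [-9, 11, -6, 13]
A Jordan chain for λ = 3 of length 3:
v_1 = (-4, 2, 3, -4)ᵀ
v_2 = (13, -7, -10, 13)ᵀ
v_3 = (1, 2, 0, 0)ᵀ

Let N = A − (3)·I. We want v_3 with N^3 v_3 = 0 but N^2 v_3 ≠ 0; then v_{j-1} := N · v_j for j = 3, …, 2.

Pick v_3 = (1, 2, 0, 0)ᵀ.
Then v_2 = N · v_3 = (13, -7, -10, 13)ᵀ.
Then v_1 = N · v_2 = (-4, 2, 3, -4)ᵀ.

Sanity check: (A − (3)·I) v_1 = (0, 0, 0, 0)ᵀ = 0. ✓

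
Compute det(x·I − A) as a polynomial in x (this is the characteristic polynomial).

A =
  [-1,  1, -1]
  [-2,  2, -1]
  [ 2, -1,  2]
x^3 - 3*x^2 + 3*x - 1

Expanding det(x·I − A) (e.g. by cofactor expansion or by noting that A is similar to its Jordan form J, which has the same characteristic polynomial as A) gives
  χ_A(x) = x^3 - 3*x^2 + 3*x - 1
which factors as (x - 1)^3. The eigenvalues (with algebraic multiplicities) are λ = 1 with multiplicity 3.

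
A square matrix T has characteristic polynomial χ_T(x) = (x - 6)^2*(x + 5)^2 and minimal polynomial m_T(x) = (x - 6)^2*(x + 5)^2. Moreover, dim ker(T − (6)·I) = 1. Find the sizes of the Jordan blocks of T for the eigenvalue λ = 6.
Block sizes for λ = 6: [2]

Step 1 — from the characteristic polynomial, algebraic multiplicity of λ = 6 is 2. From dim ker(T − (6)·I) = 1, there are exactly 1 Jordan blocks for λ = 6.
Step 2 — from the minimal polynomial, the factor (x − 6)^2 tells us the largest block for λ = 6 has size 2.
Step 3 — with total size 2, 1 blocks, and largest block 2, the block sizes (in nonincreasing order) are [2].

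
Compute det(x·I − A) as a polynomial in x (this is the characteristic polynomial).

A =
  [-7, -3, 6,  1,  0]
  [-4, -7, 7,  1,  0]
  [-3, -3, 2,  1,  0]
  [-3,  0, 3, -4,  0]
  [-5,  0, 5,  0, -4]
x^5 + 20*x^4 + 160*x^3 + 640*x^2 + 1280*x + 1024

Expanding det(x·I − A) (e.g. by cofactor expansion or by noting that A is similar to its Jordan form J, which has the same characteristic polynomial as A) gives
  χ_A(x) = x^5 + 20*x^4 + 160*x^3 + 640*x^2 + 1280*x + 1024
which factors as (x + 4)^5. The eigenvalues (with algebraic multiplicities) are λ = -4 with multiplicity 5.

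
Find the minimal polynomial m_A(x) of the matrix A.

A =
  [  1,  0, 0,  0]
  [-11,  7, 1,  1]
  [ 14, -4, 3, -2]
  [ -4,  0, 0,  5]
x^3 - 11*x^2 + 35*x - 25

The characteristic polynomial is χ_A(x) = (x - 5)^3*(x - 1), so the eigenvalues are known. The minimal polynomial is
  m_A(x) = Π_λ (x − λ)^{k_λ}
where k_λ is the size of the *largest* Jordan block for λ (equivalently, the smallest k with (A − λI)^k v = 0 for every generalised eigenvector v of λ).

  λ = 1: largest Jordan block has size 1, contributing (x − 1)
  λ = 5: largest Jordan block has size 2, contributing (x − 5)^2

So m_A(x) = (x - 5)^2*(x - 1) = x^3 - 11*x^2 + 35*x - 25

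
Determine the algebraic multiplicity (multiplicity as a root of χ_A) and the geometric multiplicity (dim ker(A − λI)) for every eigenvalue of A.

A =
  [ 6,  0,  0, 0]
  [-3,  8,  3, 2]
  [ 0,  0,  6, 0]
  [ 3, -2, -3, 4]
λ = 6: alg = 4, geom = 3

Step 1 — factor the characteristic polynomial to read off the algebraic multiplicities:
  χ_A(x) = (x - 6)^4

Step 2 — compute geometric multiplicities via the rank-nullity identity g(λ) = n − rank(A − λI):
  rank(A − (6)·I) = 1, so dim ker(A − (6)·I) = n − 1 = 3

Summary:
  λ = 6: algebraic multiplicity = 4, geometric multiplicity = 3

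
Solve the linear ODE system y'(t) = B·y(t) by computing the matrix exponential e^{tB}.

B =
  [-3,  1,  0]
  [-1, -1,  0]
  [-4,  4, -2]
e^{tB} =
  [-t*exp(-2*t) + exp(-2*t), t*exp(-2*t), 0]
  [-t*exp(-2*t), t*exp(-2*t) + exp(-2*t), 0]
  [-4*t*exp(-2*t), 4*t*exp(-2*t), exp(-2*t)]

Strategy: write B = P · J · P⁻¹ where J is a Jordan canonical form, so e^{tB} = P · e^{tJ} · P⁻¹, and e^{tJ} can be computed block-by-block.

B has Jordan form
J =
  [-2,  1,  0]
  [ 0, -2,  0]
  [ 0,  0, -2]
(up to reordering of blocks).

Per-block formulas:
  For a 1×1 block at λ = -2: exp(t · [-2]) = [e^(-2t)].
  For a 2×2 Jordan block J_2(-2): exp(t · J_2(-2)) = e^(-2t)·(I + t·N), where N is the 2×2 nilpotent shift.

After assembling e^{tJ} and conjugating by P, we get:

e^{tB} =
  [-t*exp(-2*t) + exp(-2*t), t*exp(-2*t), 0]
  [-t*exp(-2*t), t*exp(-2*t) + exp(-2*t), 0]
  [-4*t*exp(-2*t), 4*t*exp(-2*t), exp(-2*t)]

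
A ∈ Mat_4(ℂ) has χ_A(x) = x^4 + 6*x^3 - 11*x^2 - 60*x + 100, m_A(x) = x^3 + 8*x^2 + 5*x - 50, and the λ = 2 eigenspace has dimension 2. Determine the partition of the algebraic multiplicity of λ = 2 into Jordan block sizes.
Block sizes for λ = 2: [1, 1]

Step 1 — from the characteristic polynomial, algebraic multiplicity of λ = 2 is 2. From dim ker(A − (2)·I) = 2, there are exactly 2 Jordan blocks for λ = 2.
Step 2 — from the minimal polynomial, the factor (x − 2) tells us the largest block for λ = 2 has size 1.
Step 3 — with total size 2, 2 blocks, and largest block 1, the block sizes (in nonincreasing order) are [1, 1].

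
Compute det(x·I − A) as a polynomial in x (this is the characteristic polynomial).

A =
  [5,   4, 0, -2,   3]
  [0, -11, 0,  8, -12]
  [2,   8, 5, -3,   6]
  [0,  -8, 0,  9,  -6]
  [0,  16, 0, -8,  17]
x^5 - 25*x^4 + 250*x^3 - 1250*x^2 + 3125*x - 3125

Expanding det(x·I − A) (e.g. by cofactor expansion or by noting that A is similar to its Jordan form J, which has the same characteristic polynomial as A) gives
  χ_A(x) = x^5 - 25*x^4 + 250*x^3 - 1250*x^2 + 3125*x - 3125
which factors as (x - 5)^5. The eigenvalues (with algebraic multiplicities) are λ = 5 with multiplicity 5.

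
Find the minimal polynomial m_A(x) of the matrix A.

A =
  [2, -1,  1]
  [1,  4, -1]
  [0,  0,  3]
x^2 - 6*x + 9

The characteristic polynomial is χ_A(x) = (x - 3)^3, so the eigenvalues are known. The minimal polynomial is
  m_A(x) = Π_λ (x − λ)^{k_λ}
where k_λ is the size of the *largest* Jordan block for λ (equivalently, the smallest k with (A − λI)^k v = 0 for every generalised eigenvector v of λ).

  λ = 3: largest Jordan block has size 2, contributing (x − 3)^2

So m_A(x) = (x - 3)^2 = x^2 - 6*x + 9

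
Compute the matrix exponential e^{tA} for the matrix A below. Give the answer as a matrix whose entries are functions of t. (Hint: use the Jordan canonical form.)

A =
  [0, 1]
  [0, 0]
e^{tA} =
  [1, t]
  [0, 1]

Strategy: write A = P · J · P⁻¹ where J is a Jordan canonical form, so e^{tA} = P · e^{tJ} · P⁻¹, and e^{tJ} can be computed block-by-block.

A has Jordan form
J =
  [0, 1]
  [0, 0]
(up to reordering of blocks).

Per-block formulas:
  For a 2×2 Jordan block J_2(0): exp(t · J_2(0)) = e^(0t)·(I + t·N), where N is the 2×2 nilpotent shift.

After assembling e^{tJ} and conjugating by P, we get:

e^{tA} =
  [1, t]
  [0, 1]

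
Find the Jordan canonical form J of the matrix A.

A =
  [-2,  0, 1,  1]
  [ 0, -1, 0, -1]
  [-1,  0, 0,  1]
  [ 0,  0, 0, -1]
J_2(-1) ⊕ J_2(-1)

The characteristic polynomial is
  det(x·I − A) = x^4 + 4*x^3 + 6*x^2 + 4*x + 1 = (x + 1)^4

Eigenvalues and multiplicities (the geometric multiplicity of λ is n − rank(A − λI), which equals the number of Jordan blocks for λ):
  λ = -1: algebraic multiplicity = 4, geometric multiplicity = 2

Determining the block sizes for each eigenvalue:
  λ = -1: with am = 4 and gm = 2, the partition is not yet determined (e.g. several partitions of 4 into 2 parts exist). Let N = A − (-1)·I. Computing rank(N^1) = 2, rank(N^2) = 0; the number of blocks of size ≥ j is rank(N^{j−1}) − rank(N^j), giving [2, 2]. So we have 2 block(s) of size 2 → block sizes [2, 2]

Assembling the blocks gives a Jordan form
J =
  [-1,  1,  0,  0]
  [ 0, -1,  0,  0]
  [ 0,  0, -1,  1]
  [ 0,  0,  0, -1]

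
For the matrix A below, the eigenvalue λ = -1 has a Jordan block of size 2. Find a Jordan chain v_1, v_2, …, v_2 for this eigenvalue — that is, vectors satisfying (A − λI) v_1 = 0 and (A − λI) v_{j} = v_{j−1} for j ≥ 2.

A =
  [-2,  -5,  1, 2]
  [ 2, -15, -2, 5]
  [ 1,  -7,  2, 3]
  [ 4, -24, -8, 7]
A Jordan chain for λ = -1 of length 2:
v_1 = (0, -24, 8, -64)ᵀ
v_2 = (0, 1, 5, 0)ᵀ

Let N = A − (-1)·I. We want v_2 with N^2 v_2 = 0 but N^1 v_2 ≠ 0; then v_{j-1} := N · v_j for j = 2, …, 2.

Pick v_2 = (0, 1, 5, 0)ᵀ.
Then v_1 = N · v_2 = (0, -24, 8, -64)ᵀ.

Sanity check: (A − (-1)·I) v_1 = (0, 0, 0, 0)ᵀ = 0. ✓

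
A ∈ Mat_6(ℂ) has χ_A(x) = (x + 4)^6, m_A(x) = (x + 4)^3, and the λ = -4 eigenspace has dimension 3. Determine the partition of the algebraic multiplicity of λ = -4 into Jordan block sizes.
Block sizes for λ = -4: [3, 2, 1]

Step 1 — from the characteristic polynomial, algebraic multiplicity of λ = -4 is 6. From dim ker(A − (-4)·I) = 3, there are exactly 3 Jordan blocks for λ = -4.
Step 2 — from the minimal polynomial, the factor (x + 4)^3 tells us the largest block for λ = -4 has size 3.
Step 3 — with total size 6, 3 blocks, and largest block 3, the block sizes (in nonincreasing order) are [3, 2, 1].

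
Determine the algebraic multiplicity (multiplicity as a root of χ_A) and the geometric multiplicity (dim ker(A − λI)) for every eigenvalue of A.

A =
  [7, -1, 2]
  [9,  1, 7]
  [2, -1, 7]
λ = 5: alg = 3, geom = 1

Step 1 — factor the characteristic polynomial to read off the algebraic multiplicities:
  χ_A(x) = (x - 5)^3

Step 2 — compute geometric multiplicities via the rank-nullity identity g(λ) = n − rank(A − λI):
  rank(A − (5)·I) = 2, so dim ker(A − (5)·I) = n − 2 = 1

Summary:
  λ = 5: algebraic multiplicity = 3, geometric multiplicity = 1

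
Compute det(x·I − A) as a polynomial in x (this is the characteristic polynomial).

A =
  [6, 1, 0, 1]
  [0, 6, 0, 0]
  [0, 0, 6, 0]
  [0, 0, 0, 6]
x^4 - 24*x^3 + 216*x^2 - 864*x + 1296

Expanding det(x·I − A) (e.g. by cofactor expansion or by noting that A is similar to its Jordan form J, which has the same characteristic polynomial as A) gives
  χ_A(x) = x^4 - 24*x^3 + 216*x^2 - 864*x + 1296
which factors as (x - 6)^4. The eigenvalues (with algebraic multiplicities) are λ = 6 with multiplicity 4.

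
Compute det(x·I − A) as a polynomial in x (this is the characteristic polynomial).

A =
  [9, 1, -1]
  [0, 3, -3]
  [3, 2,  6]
x^3 - 18*x^2 + 108*x - 216

Expanding det(x·I − A) (e.g. by cofactor expansion or by noting that A is similar to its Jordan form J, which has the same characteristic polynomial as A) gives
  χ_A(x) = x^3 - 18*x^2 + 108*x - 216
which factors as (x - 6)^3. The eigenvalues (with algebraic multiplicities) are λ = 6 with multiplicity 3.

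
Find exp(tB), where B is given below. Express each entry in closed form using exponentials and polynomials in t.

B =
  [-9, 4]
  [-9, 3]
e^{tB} =
  [-6*t*exp(-3*t) + exp(-3*t), 4*t*exp(-3*t)]
  [-9*t*exp(-3*t), 6*t*exp(-3*t) + exp(-3*t)]

Strategy: write B = P · J · P⁻¹ where J is a Jordan canonical form, so e^{tB} = P · e^{tJ} · P⁻¹, and e^{tJ} can be computed block-by-block.

B has Jordan form
J =
  [-3,  1]
  [ 0, -3]
(up to reordering of blocks).

Per-block formulas:
  For a 2×2 Jordan block J_2(-3): exp(t · J_2(-3)) = e^(-3t)·(I + t·N), where N is the 2×2 nilpotent shift.

After assembling e^{tJ} and conjugating by P, we get:

e^{tB} =
  [-6*t*exp(-3*t) + exp(-3*t), 4*t*exp(-3*t)]
  [-9*t*exp(-3*t), 6*t*exp(-3*t) + exp(-3*t)]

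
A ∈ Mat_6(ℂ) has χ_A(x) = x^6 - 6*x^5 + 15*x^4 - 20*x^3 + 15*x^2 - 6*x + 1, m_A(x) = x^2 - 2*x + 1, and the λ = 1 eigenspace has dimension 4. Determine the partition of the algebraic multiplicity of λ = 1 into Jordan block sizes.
Block sizes for λ = 1: [2, 2, 1, 1]

Step 1 — from the characteristic polynomial, algebraic multiplicity of λ = 1 is 6. From dim ker(A − (1)·I) = 4, there are exactly 4 Jordan blocks for λ = 1.
Step 2 — from the minimal polynomial, the factor (x − 1)^2 tells us the largest block for λ = 1 has size 2.
Step 3 — with total size 6, 4 blocks, and largest block 2, the block sizes (in nonincreasing order) are [2, 2, 1, 1].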